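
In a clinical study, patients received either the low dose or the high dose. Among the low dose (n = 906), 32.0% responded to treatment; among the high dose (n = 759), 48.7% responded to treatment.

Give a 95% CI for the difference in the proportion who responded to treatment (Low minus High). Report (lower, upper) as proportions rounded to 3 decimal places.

SE₁ = √(p̂₁(1−p̂₁)/n₁) = √(0.3200·0.6800/906) = 0.01550; SE₂ = √(0.4870·0.5130/759) = 0.01814.
Independent samples: SE of the difference = √(SE₁² + SE₂²) = √(0.00024025 + 0.0003290596) = 0.02386.
z* for 95% confidence is 1.960, so the margin of error is 1.960 × 0.02386 = 0.04677.
Point estimate p̂₁ − p̂₂ = 0.3200 − 0.4870 = -0.1670.
-0.1670 ± 0.04677 → (-0.214, -0.120).

(-0.214, -0.120)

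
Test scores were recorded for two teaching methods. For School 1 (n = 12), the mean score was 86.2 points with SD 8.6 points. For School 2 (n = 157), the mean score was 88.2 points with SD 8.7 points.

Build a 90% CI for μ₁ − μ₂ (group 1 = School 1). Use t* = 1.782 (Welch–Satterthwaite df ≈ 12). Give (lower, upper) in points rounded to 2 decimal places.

(-6.59, 2.59)

Per-group SEs: s₁/√n₁ = 8.6/√12 = 2.4826, s₂/√n₂ = 8.7/√157 = 0.6943.
Unpooled SE of the difference: √(6.16330276 + 0.48205249) = 2.5779.
Margin of error = t* · SE = 1.782 × 2.5779 = 4.5938.
x̄₁ − x̄₂ = 86.2 − 88.2 = -2.0000.
CI: -2.0000 ± 4.5938 = (-6.59, 2.59).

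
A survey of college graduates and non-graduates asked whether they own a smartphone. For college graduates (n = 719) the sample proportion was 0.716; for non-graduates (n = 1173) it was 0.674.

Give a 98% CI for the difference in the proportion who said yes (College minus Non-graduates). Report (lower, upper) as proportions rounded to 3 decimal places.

SE₁ = √(p̂₁(1−p̂₁)/n₁) = √(0.7160·0.2840/719) = 0.01682; SE₂ = √(0.6740·0.3260/1173) = 0.01369.
Independent samples: SE of the difference = √(SE₁² + SE₂²) = √(0.0002829124 + 0.0001874161) = 0.02169.
z* for 98% confidence is 2.326, so the margin of error is 2.326 × 0.02169 = 0.05045.
Point estimate p̂₁ − p̂₂ = 0.7160 − 0.6740 = 0.0420.
0.0420 ± 0.05045 → (-0.008, 0.092).

(-0.008, 0.092)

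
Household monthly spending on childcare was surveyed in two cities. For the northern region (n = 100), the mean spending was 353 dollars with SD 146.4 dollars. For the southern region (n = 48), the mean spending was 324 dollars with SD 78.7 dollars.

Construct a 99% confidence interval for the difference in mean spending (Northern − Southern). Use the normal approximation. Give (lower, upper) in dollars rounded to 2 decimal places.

(-18.73, 76.73)

SE₁ = s₁/√n₁ = 146.4/√100 = 14.6400; SE₂ = 78.7/√48 = 11.3594.
Independent samples, unequal variances: SE_diff = √(SE₁² + SE₂²) = √(214.3296 + 129.03596836) = 18.5301.
z* = 2.576, so margin of error = 2.576 × 18.5301 = 47.7335.
Difference in means = 353 − 324 = 29.0000.
29.0000 ± 47.7335 → (-18.73, 76.73).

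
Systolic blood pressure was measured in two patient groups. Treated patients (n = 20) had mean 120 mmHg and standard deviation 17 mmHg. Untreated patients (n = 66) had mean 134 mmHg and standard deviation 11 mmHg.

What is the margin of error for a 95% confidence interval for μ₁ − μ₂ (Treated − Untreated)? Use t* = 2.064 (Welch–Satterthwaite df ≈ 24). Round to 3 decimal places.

Standard errors of each mean: 17/√20 = 3.8013 and 11/√66 = 1.3540.
SE(x̄₁ − x̄₂) = √(3.8013² + 1.3540²) = 4.0352 for independent samples with unequal variances.
With t* = 2.064, the margin is 2.064 × 4.0352 = 8.3287.

8.329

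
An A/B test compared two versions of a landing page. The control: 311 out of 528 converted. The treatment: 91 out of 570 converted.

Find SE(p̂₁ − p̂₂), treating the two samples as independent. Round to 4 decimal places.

0.0263

First, p̂₁ = 311/528 = 0.5890; p̂₂ = 91/570 = 0.1596.
The two standard errors are √(0.5890×0.4110/528) = 0.02141 and √(0.1596×0.8404/570) = 0.01534.
Because the samples are independent, SE_diff = √(0.02141² + 0.01534²) = 0.02634.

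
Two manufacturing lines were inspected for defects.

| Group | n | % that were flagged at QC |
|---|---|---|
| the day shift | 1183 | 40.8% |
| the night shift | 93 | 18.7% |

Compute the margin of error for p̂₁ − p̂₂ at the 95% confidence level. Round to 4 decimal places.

Each SE is √(p̂(1−p̂)/n): √(0.4080·0.5920/1183) = 0.01429 and √(0.1870·0.8130/93) = 0.04043.
SE(p̂₁ − p̂₂) = √(SE₁² + SE₂²) = √(0.0002042041 + 0.0016345849) = 0.04288, since the two samples are independent.
At 95% confidence z* = 1.960; margin = 1.960 × 0.04288 = 0.08404.

0.0840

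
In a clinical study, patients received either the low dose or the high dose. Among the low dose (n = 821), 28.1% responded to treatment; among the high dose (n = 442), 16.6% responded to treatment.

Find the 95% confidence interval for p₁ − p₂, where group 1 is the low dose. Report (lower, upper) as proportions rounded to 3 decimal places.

(0.069, 0.161)

The two standard errors are √(0.2810×0.7190/821) = 0.01569 and √(0.1660×0.8340/442) = 0.01770.
Because the samples are independent, SE_diff = √(0.01569² + 0.01770²) = 0.02365.
Using z* = 1.960 for 95%, ME = 1.960 × 0.02365 = 0.04635.
p̂₁ − p̂₂ = 0.1150; interval 0.1150 ± 0.04635 gives (0.069, 0.161).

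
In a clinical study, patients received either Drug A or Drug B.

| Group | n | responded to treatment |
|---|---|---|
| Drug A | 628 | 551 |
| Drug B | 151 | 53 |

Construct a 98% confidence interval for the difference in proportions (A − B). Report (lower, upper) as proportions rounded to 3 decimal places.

(0.431, 0.622)

Sample proportions: 551/628 = 0.8774, 53/151 = 0.3510.
Each SE is √(p̂(1−p̂)/n): √(0.8774·0.1226/628) = 0.01309 and √(0.3510·0.6490/151) = 0.03884.
SE(p̂₁ − p̂₂) = √(SE₁² + SE₂²) = √(0.0001713481 + 0.0015085456) = 0.04099, since the two samples are independent.
At 98% confidence z* = 2.326; margin = 2.326 × 0.04099 = 0.09534.
The difference is 0.8774 − 0.3510 = 0.5264, so the interval is 0.5264 ± 0.09534 = (0.431, 0.622).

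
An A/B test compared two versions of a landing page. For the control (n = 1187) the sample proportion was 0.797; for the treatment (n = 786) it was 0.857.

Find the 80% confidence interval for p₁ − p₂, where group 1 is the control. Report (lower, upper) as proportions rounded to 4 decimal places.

The two standard errors are √(0.7970×0.2030/1187) = 0.01167 and √(0.8570×0.1430/786) = 0.01249.
Because the samples are independent, SE_diff = √(0.01167² + 0.01249²) = 0.01709.
Using z* = 1.282 for 80%, ME = 1.282 × 0.01709 = 0.02191.
p̂₁ − p̂₂ = -0.0600; interval -0.0600 ± 0.02191 gives (-0.0819, -0.0381).

(-0.0819, -0.0381)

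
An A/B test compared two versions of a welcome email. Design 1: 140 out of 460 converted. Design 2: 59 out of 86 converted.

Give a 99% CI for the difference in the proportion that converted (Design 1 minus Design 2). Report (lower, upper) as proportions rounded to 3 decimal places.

(-0.522, -0.241)

Sample proportions: 140/460 = 0.3043, 59/86 = 0.6860.
Each SE is √(p̂(1−p̂)/n): √(0.3043·0.6957/460) = 0.02145 and √(0.6860·0.3140/86) = 0.05005.
SE(p̂₁ − p̂₂) = √(SE₁² + SE₂²) = √(0.0004601025 + 0.0025050025) = 0.05445, since the two samples are independent.
At 99% confidence z* = 2.576; margin = 2.576 × 0.05445 = 0.14026.
The difference is 0.3043 − 0.6860 = -0.3817, so the interval is -0.3817 ± 0.14026 = (-0.522, -0.241).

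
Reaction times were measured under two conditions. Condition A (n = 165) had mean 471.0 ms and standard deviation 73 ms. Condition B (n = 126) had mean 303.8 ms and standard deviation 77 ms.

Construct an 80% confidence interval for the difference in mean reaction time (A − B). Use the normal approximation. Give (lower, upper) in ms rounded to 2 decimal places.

Standard errors of each mean: 73/√165 = 5.6830 and 77/√126 = 6.8597.
SE(x̄₁ − x̄₂) = √(5.6830² + 6.8597²) = 8.9080 for independent samples with unequal variances.
With z* = 1.282, the margin is 1.282 × 8.9080 = 11.4201.
x̄₁ − x̄₂ = 471.0 − 303.8 = 167.2000; the interval is 167.2000 ± 11.4201 = (155.78, 178.62).

(155.78, 178.62)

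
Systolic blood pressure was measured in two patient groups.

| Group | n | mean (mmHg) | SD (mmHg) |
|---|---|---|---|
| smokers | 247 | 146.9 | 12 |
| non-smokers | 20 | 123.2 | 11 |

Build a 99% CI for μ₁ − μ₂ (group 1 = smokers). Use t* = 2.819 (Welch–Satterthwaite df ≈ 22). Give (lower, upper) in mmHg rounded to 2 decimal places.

Per-group SEs: s₁/√n₁ = 12/√247 = 0.7635, s₂/√n₂ = 11/√20 = 2.4597.
Unpooled SE of the difference: √(0.58293225 + 6.05012409) = 2.5755.
Margin of error = t* · SE = 2.819 × 2.5755 = 7.2603.
x̄₁ − x̄₂ = 146.9 − 123.2 = 23.7000.
CI: 23.7000 ± 7.2603 = (16.44, 30.96).

(16.44, 30.96)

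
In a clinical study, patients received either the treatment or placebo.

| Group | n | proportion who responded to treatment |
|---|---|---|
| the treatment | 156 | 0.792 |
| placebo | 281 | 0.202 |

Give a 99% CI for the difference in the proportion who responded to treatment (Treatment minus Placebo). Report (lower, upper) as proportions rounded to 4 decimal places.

(0.4860, 0.6940)

Each SE is √(p̂(1−p̂)/n): √(0.7920·0.2080/156) = 0.03250 and √(0.2020·0.7980/281) = 0.02395.
SE(p̂₁ − p̂₂) = √(SE₁² + SE₂²) = √(0.00105625 + 0.0005736025) = 0.04037, since the two samples are independent.
At 99% confidence z* = 2.576; margin = 2.576 × 0.04037 = 0.10399.
The difference is 0.7920 − 0.2020 = 0.5900, so the interval is 0.5900 ± 0.10399 = (0.4860, 0.6940).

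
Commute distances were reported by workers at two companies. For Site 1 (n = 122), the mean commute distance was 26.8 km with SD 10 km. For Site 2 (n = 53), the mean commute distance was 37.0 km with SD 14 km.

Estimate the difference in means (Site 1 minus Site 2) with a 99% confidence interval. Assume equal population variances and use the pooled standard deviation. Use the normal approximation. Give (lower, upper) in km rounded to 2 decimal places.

Pooled variance s_p² = [121·10² + 52·14²] / (122+53−2) = 128.8555, so s_p = 11.3515.
SE_diff = s_p·√(1/n₁ + 1/n₂) = 11.3515·√(1/122 + 1/53) = 1.8675.
z* = 2.576; margin = 2.576 × 1.8675 = 4.8107.
Difference = 26.8 − 37.0 = -10.2000.
-10.2000 ± 4.8107 → (-15.01, -5.39).

(-15.01, -5.39)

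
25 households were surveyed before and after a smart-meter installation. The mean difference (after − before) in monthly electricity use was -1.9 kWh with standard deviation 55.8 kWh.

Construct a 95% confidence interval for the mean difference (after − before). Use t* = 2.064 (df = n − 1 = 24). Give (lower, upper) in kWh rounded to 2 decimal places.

Paired design: SE = s_d/√n = 55.8/√25 = 11.1600.
t* = 2.064; margin of error = 2.064 × 11.1600 = 23.0342.
-1.9 ± 23.0342 → (-24.93, 21.13).

(-24.93, 21.13)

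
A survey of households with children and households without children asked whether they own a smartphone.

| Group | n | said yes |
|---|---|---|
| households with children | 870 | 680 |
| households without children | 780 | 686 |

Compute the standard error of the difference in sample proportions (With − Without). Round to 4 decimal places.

0.0182

Sample proportions: 680/870 = 0.7816, 686/780 = 0.8795.
Each SE is √(p̂(1−p̂)/n): √(0.7816·0.2184/870) = 0.01401 and √(0.8795·0.1205/780) = 0.01166.
SE(p̂₁ − p̂₂) = √(SE₁² + SE₂²) = √(0.0001962801 + 0.0001359556) = 0.01823, since the two samples are independent.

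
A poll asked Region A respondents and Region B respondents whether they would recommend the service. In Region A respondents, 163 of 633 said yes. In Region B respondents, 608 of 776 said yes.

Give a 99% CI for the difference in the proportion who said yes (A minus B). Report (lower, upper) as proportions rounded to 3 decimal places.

First, p̂₁ = 163/633 = 0.2575; p̂₂ = 608/776 = 0.7835.
The two standard errors are √(0.2575×0.7425/633) = 0.01738 and √(0.7835×0.2165/776) = 0.01478.
Because the samples are independent, SE_diff = √(0.01738² + 0.01478²) = 0.02281.
Using z* = 2.576 for 99%, ME = 2.576 × 0.02281 = 0.05876.
p̂₁ − p̂₂ = -0.5260; interval -0.5260 ± 0.05876 gives (-0.585, -0.467).

(-0.585, -0.467)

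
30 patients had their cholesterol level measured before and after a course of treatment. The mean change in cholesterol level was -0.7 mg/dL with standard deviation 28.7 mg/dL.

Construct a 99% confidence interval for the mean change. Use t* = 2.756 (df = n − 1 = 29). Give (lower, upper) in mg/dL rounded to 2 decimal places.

(-15.14, 13.74)

Paired design: SE = s_d/√n = 28.7/√30 = 5.2399.
t* = 2.756; margin of error = 2.756 × 5.2399 = 14.4412.
-0.7 ± 14.4412 → (-15.14, 13.74).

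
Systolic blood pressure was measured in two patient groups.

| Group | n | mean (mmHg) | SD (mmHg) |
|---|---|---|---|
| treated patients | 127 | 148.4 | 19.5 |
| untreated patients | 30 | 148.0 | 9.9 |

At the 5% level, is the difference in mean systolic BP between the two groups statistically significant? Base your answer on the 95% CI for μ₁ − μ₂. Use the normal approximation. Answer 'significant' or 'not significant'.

not significant

SE₁ = s₁/√n₁ = 19.5/√127 = 1.7303; SE₂ = 9.9/√30 = 1.8075.
Independent samples, unequal variances: SE_diff = √(SE₁² + SE₂²) = √(2.99393809 + 3.26705625) = 2.5022.
z* = 1.960, so margin of error = 1.960 × 2.5022 = 4.9043.
Difference in means = 148.4 − 148.0 = 0.4000.
0.4000 ± 4.9043 → (-4.5043, 5.3043).
The interval (-4.5043, 5.3043) contains 0, so the difference is not significant.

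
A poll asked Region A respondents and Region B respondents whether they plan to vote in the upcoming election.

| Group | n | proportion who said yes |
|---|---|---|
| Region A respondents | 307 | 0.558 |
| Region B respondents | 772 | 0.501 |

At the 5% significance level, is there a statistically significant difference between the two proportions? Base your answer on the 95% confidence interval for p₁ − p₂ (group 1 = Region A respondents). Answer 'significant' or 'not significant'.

SE₁ = √(p̂₁(1−p̂₁)/n₁) = √(0.5580·0.4420/307) = 0.02834; SE₂ = √(0.5010·0.4990/772) = 0.01800.
Independent samples: SE of the difference = √(SE₁² + SE₂²) = √(0.0008031556 + 0.000324) = 0.03357.
z* for 95% confidence is 1.960, so the margin of error is 1.960 × 0.03357 = 0.06580.
Point estimate p̂₁ − p̂₂ = 0.5580 − 0.5010 = 0.0570.
0.0570 ± 0.06580 → (-0.00880, 0.12280).
The interval (-0.00880, 0.12280) contains 0, so the difference is not significant.

not significant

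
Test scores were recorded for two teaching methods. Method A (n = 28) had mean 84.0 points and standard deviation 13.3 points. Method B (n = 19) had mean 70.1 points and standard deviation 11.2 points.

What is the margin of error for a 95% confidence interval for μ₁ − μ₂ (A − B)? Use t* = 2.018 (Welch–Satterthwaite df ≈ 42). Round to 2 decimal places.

7.25

SE₁ = s₁/√n₁ = 13.3/√28 = 2.5135; SE₂ = 11.2/√19 = 2.5695.
Independent samples, unequal variances: SE_diff = √(SE₁² + SE₂²) = √(6.31768225 + 6.60233025) = 3.5944.
t* = 2.018, so margin of error = 2.018 × 3.5944 = 7.2535.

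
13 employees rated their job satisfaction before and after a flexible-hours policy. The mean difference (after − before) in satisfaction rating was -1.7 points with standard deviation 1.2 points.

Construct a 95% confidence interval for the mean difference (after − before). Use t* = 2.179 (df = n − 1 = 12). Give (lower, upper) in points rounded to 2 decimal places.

This is a matched-pairs design, so SE = s_d/√n = 1.2/√13 = 0.3328.
Margin = 2.179 × 0.3328 = 0.7252; the interval is -1.7 ± 0.7252 = (-2.43, -0.97).

(-2.43, -0.97)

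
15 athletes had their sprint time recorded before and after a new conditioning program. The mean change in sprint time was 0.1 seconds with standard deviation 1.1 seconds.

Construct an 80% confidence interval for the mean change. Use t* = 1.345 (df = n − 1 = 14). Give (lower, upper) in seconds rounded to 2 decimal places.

Paired design: SE = s_d/√n = 1.1/√15 = 0.2840.
t* = 1.345; margin of error = 1.345 × 0.2840 = 0.3820.
0.1 ± 0.3820 → (-0.28, 0.48).

(-0.28, 0.48)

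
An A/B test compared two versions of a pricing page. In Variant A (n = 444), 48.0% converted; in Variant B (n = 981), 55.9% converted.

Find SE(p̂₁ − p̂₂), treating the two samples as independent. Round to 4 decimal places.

0.0285

Each SE is √(p̂(1−p̂)/n): √(0.4800·0.5200/444) = 0.02371 and √(0.5590·0.4410/981) = 0.01585.
SE(p̂₁ − p̂₂) = √(SE₁² + SE₂²) = √(0.0005621641 + 0.0002512225) = 0.02852, since the two samples are independent.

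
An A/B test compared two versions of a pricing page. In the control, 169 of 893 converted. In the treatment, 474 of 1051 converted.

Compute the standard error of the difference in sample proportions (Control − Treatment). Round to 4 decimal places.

0.0202

p̂₁ = 169/893 = 0.1892 and p̂₂ = 474/1051 = 0.4510.
SE₁ = √(p̂₁(1−p̂₁)/n₁) = √(0.1892·0.8108/893) = 0.01311; SE₂ = √(0.4510·0.5490/1051) = 0.01535.
Independent samples: SE of the difference = √(SE₁² + SE₂²) = √(0.0001718721 + 0.0002356225) = 0.02019.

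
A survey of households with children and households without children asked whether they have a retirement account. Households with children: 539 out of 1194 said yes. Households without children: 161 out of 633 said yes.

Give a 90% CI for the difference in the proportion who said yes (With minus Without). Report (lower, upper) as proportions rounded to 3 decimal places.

(0.160, 0.234)

First, p̂₁ = 539/1194 = 0.4514; p̂₂ = 161/633 = 0.2543.
The two standard errors are √(0.4514×0.5486/1194) = 0.01440 and √(0.2543×0.7457/633) = 0.01731.
Because the samples are independent, SE_diff = √(0.01440² + 0.01731²) = 0.02252.
Using z* = 1.645 for 90%, ME = 1.645 × 0.02252 = 0.03705.
p̂₁ − p̂₂ = 0.1971; interval 0.1971 ± 0.03705 gives (0.160, 0.234).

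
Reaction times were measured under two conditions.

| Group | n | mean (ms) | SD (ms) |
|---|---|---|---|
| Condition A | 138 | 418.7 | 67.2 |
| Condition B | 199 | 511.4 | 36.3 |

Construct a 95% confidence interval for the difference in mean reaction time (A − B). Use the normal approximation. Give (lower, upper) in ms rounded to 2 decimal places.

(-104.99, -80.41)

Per-group SEs: s₁/√n₁ = 67.2/√138 = 5.7204, s₂/√n₂ = 36.3/√199 = 2.5732.
Unpooled SE of the difference: √(32.72297616 + 6.62135824) = 6.2725.
Margin of error = z* · SE = 1.960 × 6.2725 = 12.2941.
x̄₁ − x̄₂ = 418.7 − 511.4 = -92.7000.
CI: -92.7000 ± 12.2941 = (-104.99, -80.41).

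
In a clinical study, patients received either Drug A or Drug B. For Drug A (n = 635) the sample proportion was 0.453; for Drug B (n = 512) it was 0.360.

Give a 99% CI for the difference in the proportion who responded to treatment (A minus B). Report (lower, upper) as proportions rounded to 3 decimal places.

(0.018, 0.168)

The two standard errors are √(0.4530×0.5470/635) = 0.01975 and √(0.3600×0.6400/512) = 0.02121.
Because the samples are independent, SE_diff = √(0.01975² + 0.02121²) = 0.02898.
Using z* = 2.576 for 99%, ME = 2.576 × 0.02898 = 0.07465.
p̂₁ − p̂₂ = 0.0930; interval 0.0930 ± 0.07465 gives (0.018, 0.168).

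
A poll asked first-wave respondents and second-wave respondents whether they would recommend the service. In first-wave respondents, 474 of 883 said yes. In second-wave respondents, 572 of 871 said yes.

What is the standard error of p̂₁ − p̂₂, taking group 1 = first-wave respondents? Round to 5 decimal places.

0.02325

p̂₁ = 474/883 = 0.5368 and p̂₂ = 572/871 = 0.6567.
SE₁ = √(p̂₁(1−p̂₁)/n₁) = √(0.5368·0.4632/883) = 0.01678; SE₂ = √(0.6567·0.3433/871) = 0.01609.
Independent samples: SE of the difference = √(SE₁² + SE₂²) = √(0.0002815684 + 0.0002588881) = 0.02325.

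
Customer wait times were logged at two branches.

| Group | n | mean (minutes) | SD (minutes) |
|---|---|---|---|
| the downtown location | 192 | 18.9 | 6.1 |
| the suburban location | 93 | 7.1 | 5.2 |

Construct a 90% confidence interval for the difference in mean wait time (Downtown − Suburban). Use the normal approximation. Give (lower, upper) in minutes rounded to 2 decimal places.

Per-group SEs: s₁/√n₁ = 6.1/√192 = 0.4402, s₂/√n₂ = 5.2/√93 = 0.5392.
Unpooled SE of the difference: √(0.19377604 + 0.29073664) = 0.6961.
Margin of error = z* · SE = 1.645 × 0.6961 = 1.1451.
x̄₁ − x̄₂ = 18.9 − 7.1 = 11.8000.
CI: 11.8000 ± 1.1451 = (10.65, 12.95).

(10.65, 12.95)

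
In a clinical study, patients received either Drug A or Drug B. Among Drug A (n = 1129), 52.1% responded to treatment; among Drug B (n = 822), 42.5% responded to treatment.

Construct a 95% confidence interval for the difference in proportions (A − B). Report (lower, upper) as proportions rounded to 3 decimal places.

The two standard errors are √(0.5210×0.4790/1129) = 0.01487 and √(0.4250×0.5750/822) = 0.01724.
Because the samples are independent, SE_diff = √(0.01487² + 0.01724²) = 0.02277.
Using z* = 1.960 for 95%, ME = 1.960 × 0.02277 = 0.04463.
p̂₁ − p̂₂ = 0.0960; interval 0.0960 ± 0.04463 gives (0.051, 0.141).

(0.051, 0.141)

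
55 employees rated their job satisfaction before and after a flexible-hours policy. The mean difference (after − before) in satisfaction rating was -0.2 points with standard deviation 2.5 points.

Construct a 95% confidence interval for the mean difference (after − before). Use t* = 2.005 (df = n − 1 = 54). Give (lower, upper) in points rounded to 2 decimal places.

(-0.88, 0.48)

This is a matched-pairs design, so SE = s_d/√n = 2.5/√55 = 0.3371.
Margin = 2.005 × 0.3371 = 0.6759; the interval is -0.2 ± 0.6759 = (-0.88, 0.48).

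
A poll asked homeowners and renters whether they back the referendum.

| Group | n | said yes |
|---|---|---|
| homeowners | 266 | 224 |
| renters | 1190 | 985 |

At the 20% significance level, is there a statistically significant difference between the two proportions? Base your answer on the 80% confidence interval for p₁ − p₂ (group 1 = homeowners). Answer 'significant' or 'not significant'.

not significant

First, p̂₁ = 224/266 = 0.8421; p̂₂ = 985/1190 = 0.8277.
The two standard errors are √(0.8421×0.1579/266) = 0.02236 and √(0.8277×0.1723/1190) = 0.01095.
Because the samples are independent, SE_diff = √(0.02236² + 0.01095²) = 0.02490.
Using z* = 1.282 for 80%, ME = 1.282 × 0.02490 = 0.03192.
p̂₁ − p̂₂ = 0.0144; interval 0.0144 ± 0.03192 gives (-0.01752, 0.04632).
The interval (-0.01752, 0.04632) contains 0, so the difference is not significant.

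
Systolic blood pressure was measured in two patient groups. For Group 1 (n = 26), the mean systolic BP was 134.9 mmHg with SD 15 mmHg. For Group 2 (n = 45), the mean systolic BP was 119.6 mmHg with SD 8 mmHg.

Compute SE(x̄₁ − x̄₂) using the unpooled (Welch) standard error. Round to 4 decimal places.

3.1743

SE₁ = s₁/√n₁ = 15/√26 = 2.9417; SE₂ = 8/√45 = 1.1926.
Independent samples, unequal variances: SE_diff = √(SE₁² + SE₂²) = √(8.65359889 + 1.42229476) = 3.1743.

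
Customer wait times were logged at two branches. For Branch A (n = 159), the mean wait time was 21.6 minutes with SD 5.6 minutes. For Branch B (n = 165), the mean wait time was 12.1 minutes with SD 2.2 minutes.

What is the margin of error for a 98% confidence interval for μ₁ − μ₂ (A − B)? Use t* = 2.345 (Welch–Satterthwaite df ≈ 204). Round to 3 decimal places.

1.116

Per-group SEs: s₁/√n₁ = 5.6/√159 = 0.4441, s₂/√n₂ = 2.2/√165 = 0.1713.
Unpooled SE of the difference: √(0.19722481 + 0.02934369) = 0.4760.
Margin of error = t* · SE = 2.345 × 0.4760 = 1.1162.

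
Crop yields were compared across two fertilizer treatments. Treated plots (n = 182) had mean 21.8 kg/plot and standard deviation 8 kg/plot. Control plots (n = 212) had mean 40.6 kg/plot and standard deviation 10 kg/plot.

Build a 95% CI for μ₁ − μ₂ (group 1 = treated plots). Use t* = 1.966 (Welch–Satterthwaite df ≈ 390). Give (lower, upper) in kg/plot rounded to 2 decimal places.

(-20.58, -17.02)

SE₁ = s₁/√n₁ = 8/√182 = 0.5930; SE₂ = 10/√212 = 0.6868.
Independent samples, unequal variances: SE_diff = √(SE₁² + SE₂²) = √(0.351649 + 0.47169424) = 0.9074.
t* = 1.966, so margin of error = 1.966 × 0.9074 = 1.7839.
Difference in means = 21.8 − 40.6 = -18.8000.
-18.8000 ± 1.7839 → (-20.58, -17.02).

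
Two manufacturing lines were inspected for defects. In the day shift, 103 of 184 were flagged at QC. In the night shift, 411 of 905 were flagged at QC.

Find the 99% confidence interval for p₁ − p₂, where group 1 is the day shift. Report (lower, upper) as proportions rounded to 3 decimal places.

(0.002, 0.209)

First, p̂₁ = 103/184 = 0.5598; p̂₂ = 411/905 = 0.4541.
The two standard errors are √(0.5598×0.4402/184) = 0.03660 and √(0.4541×0.5459/905) = 0.01655.
Because the samples are independent, SE_diff = √(0.03660² + 0.01655²) = 0.04017.
Using z* = 2.576 for 99%, ME = 2.576 × 0.04017 = 0.10348.
p̂₁ − p̂₂ = 0.1057; interval 0.1057 ± 0.10348 gives (0.002, 0.209).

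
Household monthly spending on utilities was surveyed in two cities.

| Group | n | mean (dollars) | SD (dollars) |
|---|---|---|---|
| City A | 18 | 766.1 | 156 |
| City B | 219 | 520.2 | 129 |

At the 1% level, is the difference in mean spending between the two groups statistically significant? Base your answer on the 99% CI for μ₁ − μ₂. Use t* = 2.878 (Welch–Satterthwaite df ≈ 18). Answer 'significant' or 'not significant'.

Per-group SEs: s₁/√n₁ = 156/√18 = 36.7696, s₂/√n₂ = 129/√219 = 8.7170.
Unpooled SE of the difference: √(1352.00348416 + 75.986089) = 37.7887.
Margin of error = t* · SE = 2.878 × 37.7887 = 108.7559.
x̄₁ − x̄₂ = 766.1 − 520.2 = 245.9000.
CI: 245.9000 ± 108.7559 = (137.1441, 354.6559).
The interval (137.1441, 354.6559) does not contain 0, so the difference is significant.

significant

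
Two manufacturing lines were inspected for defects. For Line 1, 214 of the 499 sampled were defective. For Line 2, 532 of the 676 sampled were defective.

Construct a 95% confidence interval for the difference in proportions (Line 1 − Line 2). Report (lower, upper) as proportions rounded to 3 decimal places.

First, p̂₁ = 214/499 = 0.4289; p̂₂ = 532/676 = 0.7870.
The two standard errors are √(0.4289×0.5711/499) = 0.02216 and √(0.7870×0.2130/676) = 0.01575.
Because the samples are independent, SE_diff = √(0.02216² + 0.01575²) = 0.02719.
Using z* = 1.960 for 95%, ME = 1.960 × 0.02719 = 0.05329.
p̂₁ − p̂₂ = -0.3581; interval -0.3581 ± 0.05329 gives (-0.411, -0.305).

(-0.411, -0.305)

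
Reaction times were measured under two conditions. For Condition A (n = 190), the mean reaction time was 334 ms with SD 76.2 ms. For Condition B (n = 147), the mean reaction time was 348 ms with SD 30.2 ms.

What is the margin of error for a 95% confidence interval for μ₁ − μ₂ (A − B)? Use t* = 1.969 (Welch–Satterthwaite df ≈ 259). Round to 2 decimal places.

SE₁ = s₁/√n₁ = 76.2/√190 = 5.5281; SE₂ = 30.2/√147 = 2.4909.
Independent samples, unequal variances: SE_diff = √(SE₁² + SE₂²) = √(30.55988961 + 6.20458281) = 6.0634.
t* = 1.969, so margin of error = 1.969 × 6.0634 = 11.9388.

11.94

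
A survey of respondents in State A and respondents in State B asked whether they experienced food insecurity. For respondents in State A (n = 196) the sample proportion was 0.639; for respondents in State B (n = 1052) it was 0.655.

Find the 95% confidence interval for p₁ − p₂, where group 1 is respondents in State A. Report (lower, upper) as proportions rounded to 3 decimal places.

SE₁ = √(p̂₁(1−p̂₁)/n₁) = √(0.6390·0.3610/196) = 0.03431; SE₂ = √(0.6550·0.3450/1052) = 0.01466.
Independent samples: SE of the difference = √(SE₁² + SE₂²) = √(0.0011771761 + 0.0002149156) = 0.03731.
z* for 95% confidence is 1.960, so the margin of error is 1.960 × 0.03731 = 0.07313.
Point estimate p̂₁ − p̂₂ = 0.6390 − 0.6550 = -0.0160.
-0.0160 ± 0.07313 → (-0.089, 0.057).

(-0.089, 0.057)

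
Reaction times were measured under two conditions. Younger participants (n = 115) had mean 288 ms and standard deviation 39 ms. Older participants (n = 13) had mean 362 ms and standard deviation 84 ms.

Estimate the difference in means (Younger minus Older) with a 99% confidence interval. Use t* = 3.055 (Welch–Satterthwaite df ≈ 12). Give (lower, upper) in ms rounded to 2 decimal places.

Standard errors of each mean: 39/√115 = 3.6368 and 84/√13 = 23.2974.
SE(x̄₁ − x̄₂) = √(3.6368² + 23.2974²) = 23.5795 for independent samples with unequal variances.
With t* = 3.055, the margin is 3.055 × 23.5795 = 72.0354.
x̄₁ − x̄₂ = 288 − 362 = -74.0000; the interval is -74.0000 ± 72.0354 = (-146.04, -1.96).

(-146.04, -1.96)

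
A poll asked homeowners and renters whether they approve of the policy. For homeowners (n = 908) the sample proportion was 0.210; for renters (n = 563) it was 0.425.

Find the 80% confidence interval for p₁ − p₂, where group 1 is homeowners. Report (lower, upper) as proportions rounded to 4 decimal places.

The two standard errors are √(0.2100×0.7900/908) = 0.01352 and √(0.4250×0.5750/563) = 0.02083.
Because the samples are independent, SE_diff = √(0.01352² + 0.02083²) = 0.02483.
Using z* = 1.282 for 80%, ME = 1.282 × 0.02483 = 0.03183.
p̂₁ − p̂₂ = -0.2150; interval -0.2150 ± 0.03183 gives (-0.2468, -0.1832).

(-0.2468, -0.1832)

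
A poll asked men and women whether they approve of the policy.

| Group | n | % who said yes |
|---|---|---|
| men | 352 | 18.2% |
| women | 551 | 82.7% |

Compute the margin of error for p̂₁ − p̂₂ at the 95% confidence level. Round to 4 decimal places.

The two standard errors are √(0.1820×0.8180/352) = 0.02057 and √(0.8270×0.1730/551) = 0.01611.
Because the samples are independent, SE_diff = √(0.02057² + 0.01611²) = 0.02613.
Using z* = 1.960 for 95%, ME = 1.960 × 0.02613 = 0.05121.

0.0512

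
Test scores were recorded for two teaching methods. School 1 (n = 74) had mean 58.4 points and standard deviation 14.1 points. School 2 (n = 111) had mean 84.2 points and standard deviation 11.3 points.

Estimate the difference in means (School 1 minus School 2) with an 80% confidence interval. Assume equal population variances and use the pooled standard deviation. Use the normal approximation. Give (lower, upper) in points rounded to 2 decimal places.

(-28.20, -23.40)

Pooled variance s_p² = [73·14.1² + 110·11.3²] / (74+111−2) = 156.0603, so s_p = 12.4924.
SE_diff = s_p·√(1/n₁ + 1/n₂) = 12.4924·√(1/74 + 1/111) = 1.8748.
z* = 1.282; margin = 1.282 × 1.8748 = 2.4035.
Difference = 58.4 − 84.2 = -25.8000.
-25.8000 ± 2.4035 → (-28.20, -23.40).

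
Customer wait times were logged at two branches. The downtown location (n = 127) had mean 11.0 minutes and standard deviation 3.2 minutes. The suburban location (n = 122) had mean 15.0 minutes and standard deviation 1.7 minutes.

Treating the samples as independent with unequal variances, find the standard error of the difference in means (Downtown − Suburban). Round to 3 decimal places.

0.323

SE₁ = s₁/√n₁ = 3.2/√127 = 0.2840; SE₂ = 1.7/√122 = 0.1539.
Independent samples, unequal variances: SE_diff = √(SE₁² + SE₂²) = √(0.080656 + 0.02368521) = 0.3230.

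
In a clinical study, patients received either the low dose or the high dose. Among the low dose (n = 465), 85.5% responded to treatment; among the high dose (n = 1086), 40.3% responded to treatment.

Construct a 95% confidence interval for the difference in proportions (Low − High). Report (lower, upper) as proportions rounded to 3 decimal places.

(0.409, 0.495)

Each SE is √(p̂(1−p̂)/n): √(0.8550·0.1450/465) = 0.01633 and √(0.4030·0.5970/1086) = 0.01488.
SE(p̂₁ − p̂₂) = √(SE₁² + SE₂²) = √(0.0002666689 + 0.0002214144) = 0.02209, since the two samples are independent.
At 95% confidence z* = 1.960; margin = 1.960 × 0.02209 = 0.04330.
The difference is 0.8550 − 0.4030 = 0.4520, so the interval is 0.4520 ± 0.04330 = (0.409, 0.495).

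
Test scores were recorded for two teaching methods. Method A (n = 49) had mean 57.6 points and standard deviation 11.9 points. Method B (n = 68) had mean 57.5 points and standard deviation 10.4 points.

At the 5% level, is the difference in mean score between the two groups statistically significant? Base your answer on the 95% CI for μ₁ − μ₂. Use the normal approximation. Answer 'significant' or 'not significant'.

not significant

Per-group SEs: s₁/√n₁ = 11.9/√49 = 1.7000, s₂/√n₂ = 10.4/√68 = 1.2612.
Unpooled SE of the difference: √(2.89 + 1.59062544) = 2.1167.
Margin of error = z* · SE = 1.960 × 2.1167 = 4.1487.
x̄₁ − x̄₂ = 57.6 − 57.5 = 0.1000.
CI: 0.1000 ± 4.1487 = (-4.0487, 4.2487).
The interval (-4.0487, 4.2487) contains 0, so the difference is not significant.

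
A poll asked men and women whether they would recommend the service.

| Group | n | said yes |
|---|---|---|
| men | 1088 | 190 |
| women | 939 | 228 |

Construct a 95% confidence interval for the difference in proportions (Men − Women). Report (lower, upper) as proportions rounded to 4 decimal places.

(-0.1037, -0.0327)

p̂₁ = 190/1088 = 0.1746 and p̂₂ = 228/939 = 0.2428.
SE₁ = √(p̂₁(1−p̂₁)/n₁) = √(0.1746·0.8254/1088) = 0.01151; SE₂ = √(0.2428·0.7572/939) = 0.01399.
Independent samples: SE of the difference = √(SE₁² + SE₂²) = √(0.0001324801 + 0.0001957201) = 0.01812.
z* for 95% confidence is 1.960, so the margin of error is 1.960 × 0.01812 = 0.03552.
Point estimate p̂₁ − p̂₂ = 0.1746 − 0.2428 = -0.0682.
-0.0682 ± 0.03552 → (-0.1037, -0.0327).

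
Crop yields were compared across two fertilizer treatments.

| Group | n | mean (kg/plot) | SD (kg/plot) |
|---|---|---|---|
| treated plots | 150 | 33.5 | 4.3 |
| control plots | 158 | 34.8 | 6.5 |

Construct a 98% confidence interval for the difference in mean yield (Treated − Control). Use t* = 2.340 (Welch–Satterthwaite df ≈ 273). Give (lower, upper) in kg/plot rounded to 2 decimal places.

(-2.76, 0.16)

Per-group SEs: s₁/√n₁ = 4.3/√150 = 0.3511, s₂/√n₂ = 6.5/√158 = 0.5171.
Unpooled SE of the difference: √(0.12327121 + 0.26739241) = 0.6250.
Margin of error = t* · SE = 2.340 × 0.6250 = 1.4625.
x̄₁ − x̄₂ = 33.5 − 34.8 = -1.3000.
CI: -1.3000 ± 1.4625 = (-2.76, 0.16).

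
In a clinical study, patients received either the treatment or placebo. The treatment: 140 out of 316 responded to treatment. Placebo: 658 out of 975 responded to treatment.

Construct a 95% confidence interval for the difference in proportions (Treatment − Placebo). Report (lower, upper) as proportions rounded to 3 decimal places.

(-0.294, -0.170)

p̂₁ = 140/316 = 0.4430 and p̂₂ = 658/975 = 0.6749.
SE₁ = √(p̂₁(1−p̂₁)/n₁) = √(0.4430·0.5570/316) = 0.02794; SE₂ = √(0.6749·0.3251/975) = 0.01500.
Independent samples: SE of the difference = √(SE₁² + SE₂²) = √(0.0007806436 + 0.000225) = 0.03171.
z* for 95% confidence is 1.960, so the margin of error is 1.960 × 0.03171 = 0.06215.
Point estimate p̂₁ − p̂₂ = 0.4430 − 0.6749 = -0.2319.
-0.2319 ± 0.06215 → (-0.294, -0.170).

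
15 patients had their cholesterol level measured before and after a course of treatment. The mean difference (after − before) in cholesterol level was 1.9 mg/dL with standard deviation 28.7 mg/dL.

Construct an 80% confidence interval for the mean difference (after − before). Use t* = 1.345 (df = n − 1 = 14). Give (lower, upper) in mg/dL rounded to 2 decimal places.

(-8.07, 11.87)

This is a matched-pairs design, so SE = s_d/√n = 28.7/√15 = 7.4103.
Margin = 1.345 × 7.4103 = 9.9669; the interval is 1.9 ± 9.9669 = (-8.07, 11.87).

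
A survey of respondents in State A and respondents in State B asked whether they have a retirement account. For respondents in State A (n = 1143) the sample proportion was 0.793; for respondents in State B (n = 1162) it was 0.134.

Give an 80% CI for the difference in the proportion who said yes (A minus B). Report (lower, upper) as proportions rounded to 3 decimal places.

(0.639, 0.679)

Each SE is √(p̂(1−p̂)/n): √(0.7930·0.2070/1143) = 0.01198 and √(0.1340·0.8660/1162) = 0.00999.
SE(p̂₁ − p̂₂) = √(SE₁² + SE₂²) = √(0.0001435204 + 0.0000998001) = 0.01560, since the two samples are independent.
At 80% confidence z* = 1.282; margin = 1.282 × 0.01560 = 0.02000.
The difference is 0.7930 − 0.1340 = 0.6590, so the interval is 0.6590 ± 0.02000 = (0.639, 0.679).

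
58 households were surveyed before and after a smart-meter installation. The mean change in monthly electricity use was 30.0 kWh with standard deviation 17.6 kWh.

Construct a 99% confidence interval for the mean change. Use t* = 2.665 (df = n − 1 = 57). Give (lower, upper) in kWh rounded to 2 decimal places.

(23.84, 36.16)

This is a matched-pairs design, so SE = s_d/√n = 17.6/√58 = 2.3110.
Margin = 2.665 × 2.3110 = 6.1588; the interval is 30.0 ± 6.1588 = (23.84, 36.16).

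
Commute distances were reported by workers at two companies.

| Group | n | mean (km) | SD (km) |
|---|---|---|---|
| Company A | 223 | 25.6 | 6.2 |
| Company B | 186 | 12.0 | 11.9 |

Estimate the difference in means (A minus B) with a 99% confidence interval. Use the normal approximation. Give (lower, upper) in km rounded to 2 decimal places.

SE₁ = s₁/√n₁ = 6.2/√223 = 0.4152; SE₂ = 11.9/√186 = 0.8726.
Independent samples, unequal variances: SE_diff = √(SE₁² + SE₂²) = √(0.17239104 + 0.76143076) = 0.9663.
z* = 2.576, so margin of error = 2.576 × 0.9663 = 2.4892.
Difference in means = 25.6 − 12.0 = 13.6000.
13.6000 ± 2.4892 → (11.11, 16.09).

(11.11, 16.09)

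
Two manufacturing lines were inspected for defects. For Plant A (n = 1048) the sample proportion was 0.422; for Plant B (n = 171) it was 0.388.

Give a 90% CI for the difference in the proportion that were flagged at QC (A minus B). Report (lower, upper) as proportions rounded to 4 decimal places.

(-0.0322, 0.1002)

Each SE is √(p̂(1−p̂)/n): √(0.4220·0.5780/1048) = 0.01526 and √(0.3880·0.6120/171) = 0.03726.
SE(p̂₁ − p̂₂) = √(SE₁² + SE₂²) = √(0.0002328676 + 0.0013883076) = 0.04026, since the two samples are independent.
At 90% confidence z* = 1.645; margin = 1.645 × 0.04026 = 0.06623.
The difference is 0.4220 − 0.3880 = 0.0340, so the interval is 0.0340 ± 0.06623 = (-0.0322, 0.1002).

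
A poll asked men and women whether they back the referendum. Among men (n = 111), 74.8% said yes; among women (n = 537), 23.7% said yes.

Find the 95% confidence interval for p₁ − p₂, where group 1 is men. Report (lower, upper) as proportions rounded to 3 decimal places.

(0.423, 0.599)

Each SE is √(p̂(1−p̂)/n): √(0.7480·0.2520/111) = 0.04121 and √(0.2370·0.7630/537) = 0.01835.
SE(p̂₁ − p̂₂) = √(SE₁² + SE₂²) = √(0.0016982641 + 0.0003367225) = 0.04511, since the two samples are independent.
At 95% confidence z* = 1.960; margin = 1.960 × 0.04511 = 0.08842.
The difference is 0.7480 − 0.2370 = 0.5110, so the interval is 0.5110 ± 0.08842 = (0.423, 0.599).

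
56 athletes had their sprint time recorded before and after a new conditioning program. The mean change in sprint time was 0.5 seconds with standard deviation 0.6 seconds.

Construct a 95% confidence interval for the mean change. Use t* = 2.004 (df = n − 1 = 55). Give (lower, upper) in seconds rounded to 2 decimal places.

(0.34, 0.66)

This is a matched-pairs design, so SE = s_d/√n = 0.6/√56 = 0.0802.
Margin = 2.004 × 0.0802 = 0.1607; the interval is 0.5 ± 0.1607 = (0.34, 0.66).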